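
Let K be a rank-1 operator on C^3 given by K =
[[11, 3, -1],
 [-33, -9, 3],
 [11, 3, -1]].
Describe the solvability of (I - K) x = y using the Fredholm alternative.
(I - K) is singular (det(I - K) = 0, i.e. 1 ∈ sigma(K)). (I - K) x = y is solvable iff y ⊥ ker((I - K)^*) = span{(11, 3, -1)}, i.e. iff 11y_1 + 3y_2 - y_3 = 0. When solvable, the solutions are x = y + c·(1, -3, 1), c arbitrary (ker(I - K) = span{(1, -3, 1)}, dimension 1).

K has rank 1, so it is an outer product K = u v^T: every row of K is a multiple of one row vector. Reading off the entries, u = (1, -3, 1) and v = (11, 3, -1) (row i of K equals u_i·v^T). A rank-one matrix u v^T satisfies K u = u (v·u) and kills the (2)-dimensional subspace v^⊥, so its characteristic polynomial is lambda^2 (lambda - v·u) with v·u = tr K = 1. Hence the eigenvalues of I - K are 1 (multiplicity 2) and 1 - (1) = 0, so det(I - K) = 0. (Direct check: I - K =
[[-10, -3, 1],
 [33, 10, -3],
 [-11, -3, 2]]
has determinant 0.) So 1 is an eigenvalue of K and (I - K) is not invertible. The finite-dimensional Fredholm alternative says: either (I - K) is invertible, or ker(I - K) ≠ {0} and then range(I - K) = ker((I - K)^*)^⊥, with dim ker(I - K) = dim ker((I - K)^*). We are in the second case, so we need both kernels. Kernel of I - K: (I - K) u = u - u (v·u) = u - u = 0, so ker(I - K) = span{u} = span{(1, -3, 1)} (it is exactly 1-dimensional because rank(I - K) = 2). Kernel of the adjoint: K is real, so (I - K)^* = I - K^T = I - v u^T, and (I - v u^T) v = v - v (u·v) = 0; hence ker((I - K)^*) = span{v} = span{(11, 3, -1)}. Therefore (I - K) x = y is solvable iff <y, v> = 0, i.e. iff 11y_1 + 3y_2 - y_3 = 0. When this holds, K y = u (v·y) = 0, so (I - K) y = y and x = y is a particular solution; the full solution set is the line x = y + c·u = y + c·(1, -3, 1), c ∈ C.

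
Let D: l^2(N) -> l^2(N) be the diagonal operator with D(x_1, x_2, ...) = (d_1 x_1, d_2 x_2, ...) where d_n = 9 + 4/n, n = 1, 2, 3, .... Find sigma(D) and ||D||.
sigma(D) = {9 + 4/n : n ≥ 1} ∪ {9}; ||D|| = 13

A bounded diagonal operator on l^2 with diagonal entries d_n has spectrum equal to the closure of {d_n : n ≥ 1}: every d_n is an eigenvalue (with eigenvector e_n), so {d_n} ⊂ sigma(D); the spectrum is closed, so its closure is too; and for lambda not in the closure, (D - lambda I) has bounded inverse (the diagonal entries 1/(d_n - lambda) are bounded). For our sequence d_n = 9 + 4/n, n = 1, 2, 3, ...:
  - {d_n} = {9 + 4/n : n ≥ 1}; the only limit point is 9
  - closure = {9 + 4/n : n ≥ 1} ∪ {9}
For the norm: a diagonal operator has ||D|| = sup_n |d_n|. Here d_n = 9 + 4/n is positive and decreasing, so sup_n |d_n| = d_1 = 9 + 4 = 13. So ||D|| = 13.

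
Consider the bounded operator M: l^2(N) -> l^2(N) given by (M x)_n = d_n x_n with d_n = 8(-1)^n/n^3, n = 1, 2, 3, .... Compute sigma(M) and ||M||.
sigma(M) = {8(-1)^n/n^3 : n ≥ 1} ∪ {0}; ||M|| = 8

A bounded diagonal operator on l^2 with diagonal entries d_n has spectrum equal to the closure of {d_n : n ≥ 1}: every d_n is an eigenvalue (with eigenvector e_n), so {d_n} ⊂ sigma(M); the spectrum is closed, so its closure is too; and for lambda not in the closure, (M - lambda I) has bounded inverse (the diagonal entries 1/(d_n - lambda) are bounded). For our sequence d_n = 8(-1)^n/n^3, n = 1, 2, 3, ...:
  - {d_n} = {8(-1)^n/n^3 : n ≥ 1}; the only limit point is 0
  - closure = {8(-1)^n/n^3 : n ≥ 1} ∪ {0}
For the norm: a diagonal operator has ||M|| = sup_n |d_n|. Here |d_n| = 8/n^3 is decreasing, so sup_n |d_n| = |d_1| = 8. So ||M|| = 8.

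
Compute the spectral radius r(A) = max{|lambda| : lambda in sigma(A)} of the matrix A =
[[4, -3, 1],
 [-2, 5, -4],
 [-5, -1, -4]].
r(A) = 5

The eigenvalues of A are the roots of its characteristic polynomial. With M = A (coefficients from the trace, the sum of principal 2x2 minors, and det A):
  p(λ) = det(λ I - M) = λ^3 - 5λ^2 - 21λ + 105.
By the rational root theorem any rational root is an integer divisor of 105. Testing λ = 5: p(5) = 125 - 125 - 105 + 105 = 0, so λ = 5 is a root. Dividing out (λ - 5) leaves p(λ) = (λ - 5)(λ^2 - 21). For λ^2 - 21 the discriminant is 84. It is nonnegative but not a perfect square, so the roots are real and irrational: λ = ± sqrt(84)/2 ≈ 4.5826, -4.5826.
Thus the eigenvalues (to 4 decimals) are 4.5826 (modulus 4.5826); -4.5826 (modulus 4.5826); 5 (modulus 5). The spectral radius is the largest modulus: r(A) = 5. (Cross-check: r(A) ≤ ||A||_2 ≈ 9.1902; equality holds whenever A is normal, though it can also hold for some non-normal A.)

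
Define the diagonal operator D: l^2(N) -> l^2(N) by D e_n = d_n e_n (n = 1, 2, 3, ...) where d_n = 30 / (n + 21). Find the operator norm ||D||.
||D|| = 15/11 (attained at n = 1)

For D diagonal, ||D|| = sup_n |d_n| = sup_n 30/(n + 21). This is positive and strictly decreasing in n, so the supremum is attained at n = 1: d_1 = 30/(1 + 21) = 15/11. Hence ||D|| = 15/11.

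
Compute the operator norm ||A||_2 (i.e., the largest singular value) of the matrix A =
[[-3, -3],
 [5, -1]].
||A||_2 = sqrt((44 + sqrt(640))/2) ≈ 5.8863 (= sqrt(largest eigenvalue of A^T A))

||A||_2 = sigma_max(A) = sqrt(lambda_max(A^T A)). Form the symmetric matrix M = A^T A =
[[34, 4],
 [4, 10]].
Its characteristic polynomial (trace, determinant of M give the coefficients) is
  p(λ) = det(λ I - M) = λ^2 - 44λ + 324.
For λ^2 - 44λ + 324 the discriminant is 640. It is nonnegative but not a perfect square, so the roots are real and irrational: λ = (44 ± sqrt(640))/2 ≈ 34.6491, 9.3509.
So the eigenvalues of A^T A are ≈ 9.3509, 34.6491 (all ≥ 0, as they must be for A^T A). The largest is λ_max = (44 + sqrt(640))/2 ≈ 34.6491, hence ||A||_2 = sqrt(λ_max) = sqrt((44 + sqrt(640))/2) ≈ 5.8863.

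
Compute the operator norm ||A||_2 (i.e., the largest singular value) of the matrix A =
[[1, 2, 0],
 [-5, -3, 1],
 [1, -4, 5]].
||A||_2 ≈ 7.3539 (= sqrt(largest eigenvalue of A^T A))

||A||_2 = sigma_max(A) = sqrt(lambda_max(A^T A)). Form the symmetric matrix M = A^T A =
[[27, 13, 0],
 [13, 29, -23],
 [0, -23, 26]].
Its characteristic polynomial (trace, sum of principal 2x2 minors, determinant of M give the coefficients) is
  p(λ) = det(λ I - M) = λ^3 - 82λ^2 + 1541λ - 1681.
No integer candidate from the rational root theorem (±divisors of 1681) is a root, so the roots are irrational. The cubic discriminant is Δ = 1369588777 > 0, so there are three distinct real roots. p(1) = -221 and p(2) = 1081 have opposite signs, so a root lies in (1, 2); Newton's method refines it to λ ≈ 1.1616. p(26) = 529 and p(27) = -169 have opposite signs, so a root lies in (26, 27); Newton's method refines it to λ ≈ 26.7585. p(54) = -115 and p(55) = 1399 have opposite signs, so a root lies in (54, 55); Newton's method refines it to λ ≈ 54.0799. Check (Vieta): the three roots sum to 82, matching tr M = 82.
So the eigenvalues of A^T A are ≈ 1.1616, 26.7585, 54.0799 (all ≥ 0, as they must be for A^T A). The largest is λ_max ≈ 54.0799, hence ||A||_2 = sqrt(λ_max) ≈ 7.3539.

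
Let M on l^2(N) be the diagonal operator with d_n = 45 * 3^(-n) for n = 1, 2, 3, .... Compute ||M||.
||M|| = 15 (attained at n = 1)

For M diagonal, ||M|| = sup_n |d_n|. The sequence d_n = 45 * 3^(-n) is positive and strictly decreasing (ratio 3^(-1) < 1), so the supremum is d_1 = 45/3 = 15. Hence ||M|| = 15.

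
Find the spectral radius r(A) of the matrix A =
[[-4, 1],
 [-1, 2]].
r(A) = (2 + sqrt(32))/2 ≈ 3.8284

The eigenvalues of A are the roots of its characteristic polynomial. With M = A (coefficients from the trace and determinant):
  p(λ) = det(λ I - M) = λ^2 + 2λ - 7.
For λ^2 + 2λ - 7 the discriminant is 32. It is nonnegative but not a perfect square, so the roots are real and irrational: λ = (-2 ± sqrt(32))/2 ≈ 1.8284, -3.8284.
Thus the eigenvalues (to 4 decimals) are 1.8284 (modulus 1.8284); -3.8284 (modulus 3.8284). The spectral radius is the largest modulus: r(A) = (2 + sqrt(32))/2 ≈ 3.8284. (Cross-check: r(A) ≤ ||A||_2 ≈ 4.4142; equality holds whenever A is normal, though it can also hold for some non-normal A.)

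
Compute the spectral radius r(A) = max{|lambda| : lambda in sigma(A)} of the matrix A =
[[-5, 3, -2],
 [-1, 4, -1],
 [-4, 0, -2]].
r(A) ≈ 6.2987

The eigenvalues of A are the roots of its characteristic polynomial. With M = A (coefficients from the trace, the sum of principal 2x2 minors, and det A):
  p(λ) = det(λ I - M) = λ^3 + 3λ^2 - 23λ - 14.
No integer candidate from the rational root theorem (±divisors of 14) is a root, so the roots are irrational. The cubic discriminant is Δ = 67037 > 0, so there are three distinct real roots. p(-7) = -49 and p(-6) = 16 have opposite signs, so a root lies in (-7, -6); Newton's method refines it to λ ≈ -6.2987. p(-1) = 11 and p(0) = -14 have opposite signs, so a root lies in (-1, 0); Newton's method refines it to λ ≈ -0.5739. p(3) = -29 and p(4) = 6 have opposite signs, so a root lies in (3, 4); Newton's method refines it to λ ≈ 3.8726. Check (Vieta): the three roots sum to -3, matching tr M = -3.
Thus the eigenvalues (to 4 decimals) are -6.2987 (modulus 6.2987); -0.5739 (modulus 0.5739); 3.8726 (modulus 3.8726). The spectral radius is the largest modulus: r(A) ≈ 6.2987. (Cross-check: r(A) ≤ ||A||_2 ≈ 7.926; equality holds whenever A is normal, though it can also hold for some non-normal A.)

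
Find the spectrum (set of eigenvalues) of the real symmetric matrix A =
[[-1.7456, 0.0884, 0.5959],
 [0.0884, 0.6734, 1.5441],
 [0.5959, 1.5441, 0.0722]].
sigma(A) ≈ {-2, -1, 2}

A is real symmetric, so its spectrum consists of real eigenvalues. Expanding the characteristic polynomial of the displayed matrix gives
  det(λ I - A) = p(λ) = λ^3 + (1)λ^2 + (-4)λ + (-4).
Solving p(λ) = 0 yields eigenvalues ≈ -2, -1, 2. (A is shown rounded to 4 decimals, so these recover the underlying integer eigenvalues to within that precision.)
Verification: the trace of A = -1 equals the sum of eigenvalues -1, and det(A) ≈ 4.0001 matches the eigenvalue product 4.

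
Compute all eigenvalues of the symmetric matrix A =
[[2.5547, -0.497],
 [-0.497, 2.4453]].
sigma(A) ≈ {2, 3}

A is real symmetric, so its spectrum consists of real eigenvalues. Expanding the characteristic polynomial of the displayed matrix gives
  det(λ I - A) = p(λ) = λ^2 + (-5)λ + (6).
Solving p(λ) = 0 yields eigenvalues ≈ 2, 3. (A is shown rounded to 4 decimals, so these recover the underlying integer eigenvalues to within that precision.)
Verification: the trace of A = 5 equals the sum of eigenvalues 5, and det(A) ≈ 6.0000 matches the eigenvalue product 6.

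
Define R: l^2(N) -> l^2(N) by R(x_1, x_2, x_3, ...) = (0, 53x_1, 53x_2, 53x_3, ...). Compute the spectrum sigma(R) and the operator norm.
sigma(R) = closed disk {z in C : |z| ≤ 53}; ||R|| = 53

Note R = 53·U where U is the unit right shift (U x)_k = x_{k-1} (with x_0 := 0); so ||R|| = 53||U|| and sigma(R) = 53·sigma(U). ||R x||^2 = sum_{k≥1} |53x_k|^2 = 2809||x||^2, so ||R|| = 53 and sigma(R) ⊂ {|z| ≤ 53}. For any |lambda| < 53, the equation (R - lambda I) x = 0 forces x_1 = 0, then 53x_k = lambda x_{k+1} ⇒ x = 0, so R has no eigenvalues. But (R - lambda I) is not surjective for |lambda| < 53: solving (R - lambda I) x = e_1 would require x_n proportional to (lambda/53)^(-n), which is not in l^2. So every |lambda| < 53 lies in the residual spectrum. The boundary |lambda| = 53 is in the approximate point spectrum (the spectrum is closed). Hence sigma(R) is the closed disk of radius 53.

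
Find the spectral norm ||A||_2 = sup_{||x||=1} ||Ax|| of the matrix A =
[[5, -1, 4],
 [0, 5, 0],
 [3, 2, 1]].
||A||_2 ≈ 7.0729 (= sqrt(largest eigenvalue of A^T A))

||A||_2 = sigma_max(A) = sqrt(lambda_max(A^T A)). Form the symmetric matrix M = A^T A =
[[34, 1, 23],
 [1, 30, -2],
 [23, -2, 17]].
Its characteristic polynomial (trace, sum of principal 2x2 minors, determinant of M give the coefficients) is
  p(λ) = det(λ I - M) = λ^3 - 81λ^2 + 1574λ - 1225.
No integer candidate from the rational root theorem (±divisors of 1225) is a root, so the roots are irrational. The cubic discriminant is Δ = 823196065 > 0, so there are three distinct real roots. p(0) = -1225 and p(1) = 269 have opposite signs, so a root lies in (0, 1); Newton's method refines it to λ ≈ 0.8119. p(30) = 95 and p(31) = -481 have opposite signs, so a root lies in (30, 31); Newton's method refines it to λ ≈ 30.1625. p(50) = -25 and p(51) = 1019 have opposite signs, so a root lies in (50, 51); Newton's method refines it to λ ≈ 50.0256. Check (Vieta): the three roots sum to 81, matching tr M = 81.
So the eigenvalues of A^T A are ≈ 0.8119, 30.1625, 50.0256 (all ≥ 0, as they must be for A^T A). The largest is λ_max ≈ 50.0256, hence ||A||_2 = sqrt(λ_max) ≈ 7.0729.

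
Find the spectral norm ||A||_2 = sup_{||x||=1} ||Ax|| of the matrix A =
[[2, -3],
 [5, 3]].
||A||_2 = sqrt((47 + sqrt(445))/2) ≈ 5.835 (= sqrt(largest eigenvalue of A^T A))

||A||_2 = sigma_max(A) = sqrt(lambda_max(A^T A)). Form the symmetric matrix M = A^T A =
[[29, 9],
 [9, 18]].
Its characteristic polynomial (trace, determinant of M give the coefficients) is
  p(λ) = det(λ I - M) = λ^2 - 47λ + 441.
For λ^2 - 47λ + 441 the discriminant is 445. It is nonnegative but not a perfect square, so the roots are real and irrational: λ = (47 ± sqrt(445))/2 ≈ 34.0475, 12.9525.
So the eigenvalues of A^T A are ≈ 12.9525, 34.0475 (all ≥ 0, as they must be for A^T A). The largest is λ_max = (47 + sqrt(445))/2 ≈ 34.0475, hence ||A||_2 = sqrt(λ_max) = sqrt((47 + sqrt(445))/2) ≈ 5.835.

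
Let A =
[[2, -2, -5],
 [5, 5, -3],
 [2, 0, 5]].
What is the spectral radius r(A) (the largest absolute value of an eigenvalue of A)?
r(A) ≈ 5.5469

The eigenvalues of A are the roots of its characteristic polynomial. With M = A (coefficients from the trace, the sum of principal 2x2 minors, and det A):
  p(λ) = det(λ I - M) = λ^3 - 12λ^2 + 65λ - 162.
No integer candidate from the rational root theorem (±divisors of 162) is a root, so the roots are irrational. The cubic discriminant is Δ = -43952 < 0, so there is one real root and a complex-conjugate pair. p(5) = -12 and p(6) = 12 have opposite signs, so a root lies in (5, 6); Newton's method refines it to λ ≈ 5.5469. Dividing out (λ - (5.5469)) leaves approximately λ^2 - 6.4531λ + 29.2053. For λ^2 - 6.4531λ + 29.2053 the discriminant is -75.1791. It is negative, so the remaining roots are the complex-conjugate pair λ ≈ 3.2265 ± 4.3353i. Their product equals the constant term, so |λ|^2 ≈ 29.2053 and |λ| ≈ 5.4042.
Thus the eigenvalues (to 4 decimals) are 5.5469 (modulus 5.5469); 3.2265 ± 4.3353i (modulus 5.4042). The spectral radius is the largest modulus: r(A) ≈ 5.5469. (Cross-check: r(A) ≤ ||A||_2 ≈ 8.4162; equality holds whenever A is normal, though it can also hold for some non-normal A.)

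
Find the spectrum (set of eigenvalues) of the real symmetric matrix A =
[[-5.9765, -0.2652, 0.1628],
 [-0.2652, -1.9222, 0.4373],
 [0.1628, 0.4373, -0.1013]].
sigma(A) ≈ {-6, -2, 0}

A is real symmetric, so its spectrum consists of real eigenvalues. Expanding the characteristic polynomial of the displayed matrix gives
  det(λ I - A) = p(λ) = λ^3 + (8)λ^2 + (12)λ + (0).
Solving p(λ) = 0 yields eigenvalues ≈ -6, -2, 0. (A is shown rounded to 4 decimals, so these recover the underlying integer eigenvalues to within that precision.)
Verification: the trace of A = -8 equals the sum of eigenvalues -8, and det(A) ≈ -0.0005 matches the eigenvalue product 0.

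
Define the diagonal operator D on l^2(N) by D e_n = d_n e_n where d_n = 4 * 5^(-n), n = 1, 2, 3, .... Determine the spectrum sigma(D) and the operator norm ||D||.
sigma(D) = {4 * 5^(-n) : n ≥ 1} ∪ {0}; ||D|| = 4/5

A bounded diagonal operator on l^2 with diagonal entries d_n has spectrum equal to the closure of {d_n : n ≥ 1}: every d_n is an eigenvalue (with eigenvector e_n), so {d_n} ⊂ sigma(D); the spectrum is closed, so its closure is too; and for lambda not in the closure, (D - lambda I) has bounded inverse (the diagonal entries 1/(d_n - lambda) are bounded). For our sequence d_n = 4 * 5^(-n), n = 1, 2, 3, ...:
  - {d_n} = {4 * 5^(-n) : n ≥ 1}; the only limit point is 0
  - closure = {4 * 5^(-n) : n ≥ 1} ∪ {0}
For the norm: a diagonal operator has ||D|| = sup_n |d_n|. Here d_n = 4 * 5^(-n) is positive and decreasing, so sup_n |d_n| = d_1 = 4/5. So ||D|| = 4/5.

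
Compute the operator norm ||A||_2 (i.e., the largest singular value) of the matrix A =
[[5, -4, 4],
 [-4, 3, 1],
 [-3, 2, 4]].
||A||_2 ≈ 8.9303 (= sqrt(largest eigenvalue of A^T A))

||A||_2 = sigma_max(A) = sqrt(lambda_max(A^T A)). Form the symmetric matrix M = A^T A =
[[50, -38, 4],
 [-38, 29, -5],
 [4, -5, 33]].
Its characteristic polynomial (trace, sum of principal 2x2 minors, determinant of M give the coefficients) is
  p(λ) = det(λ I - M) = λ^3 - 112λ^2 + 2572λ - 4.
No integer candidate from the rational root theorem (±divisors of 4) is a root, so the roots are irrational. The cubic discriminant is Δ = 14922116432 > 0, so there are three distinct real roots. p(0) = -4 and p(1) = 2457 have opposite signs, so a root lies in (0, 1); Newton's method refines it to λ ≈ 0.0016. p(32) = 380 and p(33) = -1159 have opposite signs, so a root lies in (32, 33); Newton's method refines it to λ ≈ 32.2487. p(79) = -2769 and p(80) = 956 have opposite signs, so a root lies in (79, 80); Newton's method refines it to λ ≈ 79.7497. Check (Vieta): the three roots sum to 112, matching tr M = 112.
So the eigenvalues of A^T A are ≈ 0.0016, 32.2487, 79.7497 (all ≥ 0, as they must be for A^T A). The largest is λ_max ≈ 79.7497, hence ||A||_2 = sqrt(λ_max) ≈ 8.9303.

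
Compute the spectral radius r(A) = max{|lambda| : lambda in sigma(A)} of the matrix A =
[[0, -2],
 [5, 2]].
r(A) = sqrt(10) ≈ 3.1623

The eigenvalues of A are the roots of its characteristic polynomial. With M = A (coefficients from the trace and determinant):
  p(λ) = det(λ I - M) = λ^2 - 2λ + 10.
For λ^2 - 2λ + 10 the discriminant is -36. It is negative, so the roots are the complex-conjugate pair λ = 1 ± (sqrt(36)/2) i ≈ 1 ± 3i. For a conjugate pair the product of the roots equals the constant term, so |λ|^2 = 10 and |λ| = sqrt(10) ≈ 3.1623.
Thus the eigenvalues (to 4 decimals) are 1 ± 3i (modulus 3.1623). The spectral radius is the largest modulus: r(A) = sqrt(10) ≈ 3.1623. (Cross-check: r(A) ≤ ||A||_2 ≈ 5.4428; equality holds whenever A is normal, though it can also hold for some non-normal A.)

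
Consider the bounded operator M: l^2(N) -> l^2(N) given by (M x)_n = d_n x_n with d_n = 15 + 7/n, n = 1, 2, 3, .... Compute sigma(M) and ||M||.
sigma(M) = {15 + 7/n : n ≥ 1} ∪ {15}; ||M|| = 22

A bounded diagonal operator on l^2 with diagonal entries d_n has spectrum equal to the closure of {d_n : n ≥ 1}: every d_n is an eigenvalue (with eigenvector e_n), so {d_n} ⊂ sigma(M); the spectrum is closed, so its closure is too; and for lambda not in the closure, (M - lambda I) has bounded inverse (the diagonal entries 1/(d_n - lambda) are bounded). For our sequence d_n = 15 + 7/n, n = 1, 2, 3, ...:
  - {d_n} = {15 + 7/n : n ≥ 1}; the only limit point is 15
  - closure = {15 + 7/n : n ≥ 1} ∪ {15}
For the norm: a diagonal operator has ||M|| = sup_n |d_n|. Here d_n = 15 + 7/n is positive and decreasing, so sup_n |d_n| = d_1 = 15 + 7 = 22. So ||M|| = 22.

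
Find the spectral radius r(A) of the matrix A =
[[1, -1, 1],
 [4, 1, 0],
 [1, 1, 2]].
r(A) ≈ 2.8009

The eigenvalues of A are the roots of its characteristic polynomial. With M = A (coefficients from the trace, the sum of principal 2x2 minors, and det A):
  p(λ) = det(λ I - M) = λ^3 - 4λ^2 + 8λ - 13.
No integer candidate from the rational root theorem (±divisors of 13) is a root, so the roots are irrational. The cubic discriminant is Δ = -1427 < 0, so there is one real root and a complex-conjugate pair. p(2) = -5 and p(3) = 2 have opposite signs, so a root lies in (2, 3); Newton's method refines it to λ ≈ 2.8009. Dividing out (λ - (2.8009)) leaves approximately λ^2 - 1.1991λ + 4.6414. For λ^2 - 1.1991λ + 4.6414 the discriminant is -17.1277. It is negative, so the remaining roots are the complex-conjugate pair λ ≈ 0.5996 ± 2.0693i. Their product equals the constant term, so |λ|^2 ≈ 4.6414 and |λ| ≈ 2.1544.
Thus the eigenvalues (to 4 decimals) are 2.8009 (modulus 2.8009); 0.5996 ± 2.0693i (modulus 2.1544). The spectral radius is the largest modulus: r(A) ≈ 2.8009. (Cross-check: r(A) ≤ ||A||_2 ≈ 4.4359; equality holds whenever A is normal, though it can also hold for some non-normal A.)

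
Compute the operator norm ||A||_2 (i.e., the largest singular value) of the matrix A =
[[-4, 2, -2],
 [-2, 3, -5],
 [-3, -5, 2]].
||A||_2 ≈ 8.1323 (= sqrt(largest eigenvalue of A^T A))

||A||_2 = sigma_max(A) = sqrt(lambda_max(A^T A)). Form the symmetric matrix M = A^T A =
[[29, 1, 12],
 [1, 38, -29],
 [12, -29, 33]].
Its characteristic polynomial (trace, sum of principal 2x2 minors, determinant of M give the coefficients) is
  p(λ) = det(λ I - M) = λ^3 - 100λ^2 + 2327λ - 5776.
No integer candidate from the rational root theorem (±divisors of 5776) is a root, so the roots are irrational. The cubic discriminant is Δ = 3935705716 > 0, so there are three distinct real roots. p(2) = -1514 and p(3) = 332 have opposite signs, so a root lies in (2, 3); Newton's method refines it to λ ≈ 2.8125. p(31) = 52 and p(32) = -944 have opposite signs, so a root lies in (31, 32); Newton's method refines it to λ ≈ 31.0525. p(66) = -298 and p(67) = 1996 have opposite signs, so a root lies in (66, 67); Newton's method refines it to λ ≈ 66.1349. Check (Vieta): the three roots sum to 100, matching tr M = 100.
So the eigenvalues of A^T A are ≈ 2.8125, 31.0525, 66.1349 (all ≥ 0, as they must be for A^T A). The largest is λ_max ≈ 66.1349, hence ||A||_2 = sqrt(λ_max) ≈ 8.1323.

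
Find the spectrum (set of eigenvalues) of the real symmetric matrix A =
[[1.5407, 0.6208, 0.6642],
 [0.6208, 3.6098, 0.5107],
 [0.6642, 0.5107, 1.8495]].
sigma(A) ≈ {1, 2, 4}

A is real symmetric, so its spectrum consists of real eigenvalues. Expanding the characteristic polynomial of the displayed matrix gives
  det(λ I - A) = p(λ) = λ^3 + (-7)λ^2 + (14)λ + (-8).
Solving p(λ) = 0 yields eigenvalues ≈ 1, 2, 4. (A is shown rounded to 4 decimals, so these recover the underlying integer eigenvalues to within that precision.)
Verification: the trace of A = 7 equals the sum of eigenvalues 7, and det(A) ≈ 8.0002 matches the eigenvalue product 8.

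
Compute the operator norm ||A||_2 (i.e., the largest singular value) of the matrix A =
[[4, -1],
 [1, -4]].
||A||_2 = 5 (= sqrt(largest eigenvalue of A^T A))

||A||_2 = sigma_max(A) = sqrt(lambda_max(A^T A)). Form the symmetric matrix M = A^T A =
[[17, -8],
 [-8, 17]].
Its characteristic polynomial (trace, determinant of M give the coefficients) is
  p(λ) = det(λ I - M) = λ^2 - 34λ + 225.
For λ^2 - 34λ + 225 the discriminant is 256. It is a perfect square (16^2), so the roots are rational: λ = (34 ± 16)/2 = 25, 9.
So the eigenvalues of A^T A are ≈ 9, 25 (all ≥ 0, as they must be for A^T A). The largest is λ_max = 25, hence ||A||_2 = sqrt(λ_max) = 5.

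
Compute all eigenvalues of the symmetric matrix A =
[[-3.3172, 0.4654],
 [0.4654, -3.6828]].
sigma(A) ≈ {-4, -3}

A is real symmetric, so its spectrum consists of real eigenvalues. Expanding the characteristic polynomial of the displayed matrix gives
  det(λ I - A) = p(λ) = λ^2 + (7)λ + (12).
Solving p(λ) = 0 yields eigenvalues ≈ -4, -3. (A is shown rounded to 4 decimals, so these recover the underlying integer eigenvalues to within that precision.)
Verification: the trace of A = -7 equals the sum of eigenvalues -7, and det(A) ≈ 12.0000 matches the eigenvalue product 12.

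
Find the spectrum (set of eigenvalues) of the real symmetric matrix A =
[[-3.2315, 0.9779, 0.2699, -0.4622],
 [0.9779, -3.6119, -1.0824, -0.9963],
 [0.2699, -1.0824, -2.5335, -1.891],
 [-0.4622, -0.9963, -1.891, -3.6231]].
sigma(A) ≈ {-6, -4, -2, -1}

A is real symmetric, so its spectrum consists of real eigenvalues. Expanding the characteristic polynomial of the displayed matrix gives
  det(λ I - A) = p(λ) = λ^4 + (13)λ^3 + (56)λ^2 + (92.0011)λ + (48.0016).
Solving p(λ) = 0 yields eigenvalues ≈ -6, -4, -2, -1. (A is shown rounded to 4 decimals, so these recover the underlying integer eigenvalues to within that precision.)
Verification: the trace of A = -13 equals the sum of eigenvalues -13, and det(A) ≈ 48.0016 matches the eigenvalue product 48.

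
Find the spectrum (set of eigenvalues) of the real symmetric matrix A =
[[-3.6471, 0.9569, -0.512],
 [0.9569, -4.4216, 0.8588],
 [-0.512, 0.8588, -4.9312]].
sigma(A) ≈ {-6, -4, -3}

A is real symmetric, so its spectrum consists of real eigenvalues. Expanding the characteristic polynomial of the displayed matrix gives
  det(λ I - A) = p(λ) = λ^3 + (13)λ^2 + (54)λ + (71.9979).
Solving p(λ) = 0 yields eigenvalues ≈ -6, -4, -3. (A is shown rounded to 4 decimals, so these recover the underlying integer eigenvalues to within that precision.)
Verification: the trace of A = -13 equals the sum of eigenvalues -13, and det(A) ≈ -71.9979 matches the eigenvalue product -72.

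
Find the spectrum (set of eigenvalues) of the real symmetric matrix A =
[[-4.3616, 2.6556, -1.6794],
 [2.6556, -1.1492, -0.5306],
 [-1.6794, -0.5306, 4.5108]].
sigma(A) ≈ {-6, 0, 5}

A is real symmetric, so its spectrum consists of real eigenvalues. Expanding the characteristic polynomial of the displayed matrix gives
  det(λ I - A) = p(λ) = λ^3 + (1)λ^2 + (-30)λ + (0).
Solving p(λ) = 0 yields eigenvalues ≈ -6, 0, 5. (A is shown rounded to 4 decimals, so these recover the underlying integer eigenvalues to within that precision.)
Verification: the trace of A = -1 equals the sum of eigenvalues -1, and det(A) ≈ 0.0005 matches the eigenvalue product 0.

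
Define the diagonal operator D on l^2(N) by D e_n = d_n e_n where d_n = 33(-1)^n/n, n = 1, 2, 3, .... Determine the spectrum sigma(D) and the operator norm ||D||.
sigma(D) = {33(-1)^n/n : n ≥ 1} ∪ {0}; ||D|| = 33

A bounded diagonal operator on l^2 with diagonal entries d_n has spectrum equal to the closure of {d_n : n ≥ 1}: every d_n is an eigenvalue (with eigenvector e_n), so {d_n} ⊂ sigma(D); the spectrum is closed, so its closure is too; and for lambda not in the closure, (D - lambda I) has bounded inverse (the diagonal entries 1/(d_n - lambda) are bounded). For our sequence d_n = 33(-1)^n/n, n = 1, 2, 3, ...:
  - {d_n} = {33(-1)^n/n : n ≥ 1}; the only limit point is 0
  - closure = {33(-1)^n/n : n ≥ 1} ∪ {0}
For the norm: a diagonal operator has ||D|| = sup_n |d_n|. Here |d_n| = 33/n is decreasing, so sup_n |d_n| = |d_1| = 33. So ||D|| = 33.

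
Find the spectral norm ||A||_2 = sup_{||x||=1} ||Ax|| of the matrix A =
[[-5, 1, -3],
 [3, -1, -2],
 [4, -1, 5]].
||A||_2 ≈ 8.716 (= sqrt(largest eigenvalue of A^T A))

||A||_2 = sigma_max(A) = sqrt(lambda_max(A^T A)). Form the symmetric matrix M = A^T A =
[[50, -12, 29],
 [-12, 3, -6],
 [29, -6, 38]].
Its characteristic polynomial (trace, sum of principal 2x2 minors, determinant of M give the coefficients) is
  p(λ) = det(λ I - M) = λ^3 - 91λ^2 + 1143λ - 81.
No integer candidate from the rational root theorem (±divisors of 81) is a root, so the roots are irrational. The cubic discriminant is Δ = 4752936144 > 0, so there are three distinct real roots. p(0) = -81 and p(1) = 972 have opposite signs, so a root lies in (0, 1); Newton's method refines it to λ ≈ 0.0713. p(14) = 829 and p(15) = -36 have opposite signs, so a root lies in (14, 15); Newton's method refines it to λ ≈ 14.9604. p(75) = -4356 and p(76) = 147 have opposite signs, so a root lies in (75, 76); Newton's method refines it to λ ≈ 75.9683. Check (Vieta): the three roots sum to 91, matching tr M = 91.
So the eigenvalues of A^T A are ≈ 0.0713, 14.9604, 75.9683 (all ≥ 0, as they must be for A^T A). The largest is λ_max ≈ 75.9683, hence ||A||_2 = sqrt(λ_max) ≈ 8.716.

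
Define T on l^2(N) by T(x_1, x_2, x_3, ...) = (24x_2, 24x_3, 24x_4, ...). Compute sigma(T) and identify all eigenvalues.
sigma(T) = closed disk {z in C : |z| ≤ 24}; sigma_p(T) = open disk {z in C : |z| < 24}

Note T = 24·V where V is the unit left shift (V x)_k = x_{k+1}; so sigma(T) = 24·sigma(V) and ||T|| = 24||V||. ||T x||^2 = 576sum_{k≥2} |x_k|^2 ≤ 576||x||^2, with equality on {x : x_1 = 0}, so ||T|| = 24. For any lambda with |lambda| < 24, set r = lambda/24 (|r| < 1); the vector x = (1, r, r^2, ...) is in l^2 and satisfies T x = 24(r, r^2, ...) = lambda x, so lambda is an eigenvalue. On the boundary |lambda| = 24 the geometric series diverges, so no l^2 eigenvector exists, but these lambda lie in the approximate point spectrum. Hence sigma(T) is the closed disk of radius 24 and sigma_p(T) is the open disk.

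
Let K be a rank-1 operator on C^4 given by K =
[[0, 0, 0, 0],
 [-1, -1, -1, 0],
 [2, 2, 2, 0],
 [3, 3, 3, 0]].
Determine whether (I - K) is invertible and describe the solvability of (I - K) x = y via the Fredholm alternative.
(I - K) is singular (det(I - K) = 0, i.e. 1 ∈ sigma(K)). (I - K) x = y is solvable iff y ⊥ ker((I - K)^*) = span{(1, 1, 1, 0)}, i.e. iff y_1 + y_2 + y_3 = 0. When solvable, the solutions are x = y + c·(0, -1, 2, 3), c arbitrary (ker(I - K) = span{(0, -1, 2, 3)}, dimension 1).

K has rank 1, so it is an outer product K = u v^T: every row of K is a multiple of one row vector. Reading off the entries, u = (0, -1, 2, 3) and v = (1, 1, 1, 0) (row i of K equals u_i·v^T). A rank-one matrix u v^T satisfies K u = u (v·u) and kills the (3)-dimensional subspace v^⊥, so its characteristic polynomial is lambda^3 (lambda - v·u) with v·u = tr K = 1. Hence the eigenvalues of I - K are 1 (multiplicity 3) and 1 - (1) = 0, so det(I - K) = 0. (Direct check: I - K =
[[1, 0, 0, 0],
 [1, 2, 1, 0],
 [-2, -2, -1, 0],
 [-3, -3, -3, 1]]
has determinant 0.) So 1 is an eigenvalue of K and (I - K) is not invertible. The finite-dimensional Fredholm alternative says: either (I - K) is invertible, or ker(I - K) ≠ {0} and then range(I - K) = ker((I - K)^*)^⊥, with dim ker(I - K) = dim ker((I - K)^*). We are in the second case, so we need both kernels. Kernel of I - K: (I - K) u = u - u (v·u) = u - u = 0, so ker(I - K) = span{u} = span{(0, -1, 2, 3)} (it is exactly 1-dimensional because rank(I - K) = 3). Kernel of the adjoint: K is real, so (I - K)^* = I - K^T = I - v u^T, and (I - v u^T) v = v - v (u·v) = 0; hence ker((I - K)^*) = span{v} = span{(1, 1, 1, 0)}. Therefore (I - K) x = y is solvable iff <y, v> = 0, i.e. iff y_1 + y_2 + y_3 = 0. When this holds, K y = u (v·y) = 0, so (I - K) y = y and x = y is a particular solution; the full solution set is the line x = y + c·u = y + c·(0, -1, 2, 3), c ∈ C.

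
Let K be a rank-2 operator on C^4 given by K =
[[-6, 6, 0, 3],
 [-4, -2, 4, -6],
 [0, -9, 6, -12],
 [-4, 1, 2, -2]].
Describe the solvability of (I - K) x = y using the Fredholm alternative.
(I - K) is invertible (det(I - K) = 75 ≠ 0), so for every y in C^4 the equation (I - K) x = y has a unique solution.

K has rank 2 and factors as K = U V^T = u1 v1^T + u2 v2^T with u1 = (3, 0, -3, 1), v1 = (-2, 2, 0, 1), u2 = (0, -2, -3, -1), v2 = (2, 1, -2, 3) (multiplying out reproduces the displayed K). The nonzero eigenvalues of U V^T coincide with those of the 2 x 2 matrix G = V^T U = [[v1·u1, v1·u2], [v2·u1, v2·u2]] = [[-5, -5], [15, 1]], and by the Sylvester determinant identity det(I_4 - U V^T) = det(I_2 - V^T U) = det([[6, 5], [-15, 0]]) = (6)(0) - (5)(-15) = 75. (Direct check: I - K =
[[7, -6, 0, -3],
 [4, 3, -4, 6],
 [0, 9, -5, 12],
 [4, -1, -2, 3]]
has determinant 75.) The finite-dimensional Fredholm alternative says: either (I - K) is invertible, or ker(I - K) ≠ {0} and then range(I - K) = ker((I - K)^*)^⊥, with dim ker(I - K) = dim ker((I - K)^*). Since det(I - K) ≠ 0, 1 is not an eigenvalue of K and ker(I - K) = {0}, so we are in the first case: for every y there is a unique x = (I - K)^(-1) y. (Explicitly, by the Woodbury identity, (I - U V^T)^(-1) = I + U (I_2 - G)^(-1) V^T.)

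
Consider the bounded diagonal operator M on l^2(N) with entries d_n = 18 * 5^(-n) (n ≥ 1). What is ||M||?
||M|| = 18/5 (attained at n = 1)

For M diagonal, ||M|| = sup_n |d_n|. The sequence d_n = 18 * 5^(-n) is positive and strictly decreasing (ratio 5^(-1) < 1), so the supremum is d_1 = 18/5. Hence ||M|| = 18/5.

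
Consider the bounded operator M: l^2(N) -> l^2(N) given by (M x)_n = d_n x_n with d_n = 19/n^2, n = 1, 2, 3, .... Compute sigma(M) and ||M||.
sigma(M) = {19/n^2 : n ≥ 1} ∪ {0}; ||M|| = 19

A bounded diagonal operator on l^2 with diagonal entries d_n has spectrum equal to the closure of {d_n : n ≥ 1}: every d_n is an eigenvalue (with eigenvector e_n), so {d_n} ⊂ sigma(M); the spectrum is closed, so its closure is too; and for lambda not in the closure, (M - lambda I) has bounded inverse (the diagonal entries 1/(d_n - lambda) are bounded). For our sequence d_n = 19/n^2, n = 1, 2, 3, ...:
  - {d_n} = {19/n^2 : n ≥ 1}; the only limit point is 0
  - closure = {19/n^2 : n ≥ 1} ∪ {0}
For the norm: a diagonal operator has ||M|| = sup_n |d_n|. Here d_n = 19/n^2 is positive and decreasing, so sup_n |d_n| = d_1 = 19. So ||M|| = 19.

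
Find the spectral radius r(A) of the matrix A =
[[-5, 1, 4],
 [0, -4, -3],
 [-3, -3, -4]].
r(A) = sqrt(37) ≈ 6.0828

The eigenvalues of A are the roots of its characteristic polynomial. With M = A (coefficients from the trace, the sum of principal 2x2 minors, and det A):
  p(λ) = det(λ I - M) = λ^3 + 13λ^2 + 59λ + 74.
By the rational root theorem any rational root is an integer divisor of 74. Testing λ = -2: p(-2) = -8 + 52 - 118 + 74 = 0, so λ = -2 is a root. Dividing out (λ + 2) leaves p(λ) = (λ + 2)(λ^2 + 11λ + 37). For λ^2 + 11λ + 37 the discriminant is -27. It is negative, so the roots are the complex-conjugate pair λ = -11/2 ± (sqrt(27)/2) i ≈ -5.5 ± 2.5981i. For a conjugate pair the product of the roots equals the constant term, so |λ|^2 = 37 and |λ| = sqrt(37) ≈ 6.0828.
Thus the eigenvalues (to 4 decimals) are -5.5 ± 2.5981i (modulus 6.0828); -2 (modulus 2). The spectral radius is the largest modulus: r(A) = sqrt(37) ≈ 6.0828. (Cross-check: r(A) ≤ ||A||_2 ≈ 7.9394; equality holds whenever A is normal, though it can also hold for some non-normal A.)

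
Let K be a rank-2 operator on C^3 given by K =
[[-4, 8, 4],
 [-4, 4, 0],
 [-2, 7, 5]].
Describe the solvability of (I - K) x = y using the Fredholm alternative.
(I - K) is invertible (det(I - K) = 20 ≠ 0), so for every y in C^3 the equation (I - K) x = y has a unique solution.

K has rank 2 and factors as K = U V^T = u1 v1^T + u2 v2^T with u1 = (3, 1, 3), v1 = (0, 2, 2), u2 = (-2, -2, -1), v2 = (2, -1, 1) (multiplying out reproduces the displayed K). The nonzero eigenvalues of U V^T coincide with those of the 2 x 2 matrix G = V^T U = [[v1·u1, v1·u2], [v2·u1, v2·u2]] = [[8, -6], [8, -3]], and by the Sylvester determinant identity det(I_3 - U V^T) = det(I_2 - V^T U) = det([[-7, 6], [-8, 4]]) = (-7)(4) - (6)(-8) = 20. (Direct check: I - K =
[[5, -8, -4],
 [4, -3, 0],
 [2, -7, -4]]
has determinant 20.) The finite-dimensional Fredholm alternative says: either (I - K) is invertible, or ker(I - K) ≠ {0} and then range(I - K) = ker((I - K)^*)^⊥, with dim ker(I - K) = dim ker((I - K)^*). Since det(I - K) ≠ 0, 1 is not an eigenvalue of K and ker(I - K) = {0}, so we are in the first case: for every y there is a unique x = (I - K)^(-1) y. (Explicitly, by the Woodbury identity, (I - U V^T)^(-1) = I + U (I_2 - G)^(-1) V^T.)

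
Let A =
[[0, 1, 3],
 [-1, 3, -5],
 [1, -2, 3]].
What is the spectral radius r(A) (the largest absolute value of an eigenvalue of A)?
r(A) ≈ 6.3485

The eigenvalues of A are the roots of its characteristic polynomial. With M = A (coefficients from the trace, the sum of principal 2x2 minors, and det A):
  p(λ) = det(λ I - M) = λ^3 - 6λ^2 - 3λ + 5.
No integer candidate from the rational root theorem (±divisors of 5) is a root, so the roots are irrational. The cubic discriminant is Δ = 5697 > 0, so there are three distinct real roots. p(-2) = -21 and p(-1) = 1 have opposite signs, so a root lies in (-2, -1); Newton's method refines it to λ ≈ -1.0787. p(0) = 5 and p(1) = -3 have opposite signs, so a root lies in (0, 1); Newton's method refines it to λ ≈ 0.7302. p(6) = -13 and p(7) = 33 have opposite signs, so a root lies in (6, 7); Newton's method refines it to λ ≈ 6.3485. Check (Vieta): the three roots sum to 6, matching tr M = 6.
Thus the eigenvalues (to 4 decimals) are -1.0787 (modulus 1.0787); 0.7302 (modulus 0.7302); 6.3485 (modulus 6.3485). The spectral radius is the largest modulus: r(A) ≈ 6.3485. (Cross-check: r(A) ≤ ||A||_2 ≈ 7.3025; equality holds whenever A is normal, though it can also hold for some non-normal A.)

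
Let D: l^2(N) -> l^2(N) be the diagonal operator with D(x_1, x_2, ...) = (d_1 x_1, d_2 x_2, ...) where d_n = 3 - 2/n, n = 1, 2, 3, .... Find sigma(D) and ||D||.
sigma(D) = {3 - 2/n : n ≥ 1} ∪ {3}; ||D|| = 3

A bounded diagonal operator on l^2 with diagonal entries d_n has spectrum equal to the closure of {d_n : n ≥ 1}: every d_n is an eigenvalue (with eigenvector e_n), so {d_n} ⊂ sigma(D); the spectrum is closed, so its closure is too; and for lambda not in the closure, (D - lambda I) has bounded inverse (the diagonal entries 1/(d_n - lambda) are bounded). For our sequence d_n = 3 - 2/n, n = 1, 2, 3, ...:
  - {d_n} = {3 - 2/n : n ≥ 1}; the only limit point is 3
  - closure = {3 - 2/n : n ≥ 1} ∪ {3}
For the norm: a diagonal operator has ||D|| = sup_n |d_n|. Here d_n = 3 - 2/n increases monotonically from d_1 = 1 toward 3, with all terms in [1, 3); so sup_n |d_n| = 3 (the supremum is the limit, not attained). So ||D|| = 3.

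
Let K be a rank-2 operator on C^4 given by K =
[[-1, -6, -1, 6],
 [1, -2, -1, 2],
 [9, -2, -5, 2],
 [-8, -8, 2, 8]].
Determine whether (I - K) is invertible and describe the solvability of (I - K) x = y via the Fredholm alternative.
(I - K) is invertible (det(I - K) = 27 ≠ 0), so for every y in C^4 the equation (I - K) x = y has a unique solution.

K has rank 2 and factors as K = U V^T = u1 v1^T + u2 v2^T with u1 = (-1, 0, 2, -3), v1 = (3, 2, -1, -2), u2 = (2, 1, 3, 1), v2 = (1, -2, -1, 2) (multiplying out reproduces the displayed K). The nonzero eigenvalues of U V^T coincide with those of the 2 x 2 matrix G = V^T U = [[v1·u1, v1·u2], [v2·u1, v2·u2]] = [[1, 3], [-9, -1]], and by the Sylvester determinant identity det(I_4 - U V^T) = det(I_2 - V^T U) = det([[0, -3], [9, 2]]) = (0)(2) - (-3)(9) = 27. (Direct check: I - K =
[[2, 6, 1, -6],
 [-1, 3, 1, -2],
 [-9, 2, 6, -2],
 [8, 8, -2, -7]]
has determinant 27.) The finite-dimensional Fredholm alternative says: either (I - K) is invertible, or ker(I - K) ≠ {0} and then range(I - K) = ker((I - K)^*)^⊥, with dim ker(I - K) = dim ker((I - K)^*). Since det(I - K) ≠ 0, 1 is not an eigenvalue of K and ker(I - K) = {0}, so we are in the first case: for every y there is a unique x = (I - K)^(-1) y. (Explicitly, by the Woodbury identity, (I - U V^T)^(-1) = I + U (I_2 - G)^(-1) V^T.)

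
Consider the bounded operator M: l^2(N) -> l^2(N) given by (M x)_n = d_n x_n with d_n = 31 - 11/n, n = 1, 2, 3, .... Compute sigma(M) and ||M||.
sigma(M) = {31 - 11/n : n ≥ 1} ∪ {31}; ||M|| = 31

A bounded diagonal operator on l^2 with diagonal entries d_n has spectrum equal to the closure of {d_n : n ≥ 1}: every d_n is an eigenvalue (with eigenvector e_n), so {d_n} ⊂ sigma(M); the spectrum is closed, so its closure is too; and for lambda not in the closure, (M - lambda I) has bounded inverse (the diagonal entries 1/(d_n - lambda) are bounded). For our sequence d_n = 31 - 11/n, n = 1, 2, 3, ...:
  - {d_n} = {31 - 11/n : n ≥ 1}; the only limit point is 31
  - closure = {31 - 11/n : n ≥ 1} ∪ {31}
For the norm: a diagonal operator has ||M|| = sup_n |d_n|. Here d_n = 31 - 11/n increases monotonically from d_1 = 20 toward 31, with all terms in [20, 31); so sup_n |d_n| = 31 (the supremum is the limit, not attained). So ||M|| = 31.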